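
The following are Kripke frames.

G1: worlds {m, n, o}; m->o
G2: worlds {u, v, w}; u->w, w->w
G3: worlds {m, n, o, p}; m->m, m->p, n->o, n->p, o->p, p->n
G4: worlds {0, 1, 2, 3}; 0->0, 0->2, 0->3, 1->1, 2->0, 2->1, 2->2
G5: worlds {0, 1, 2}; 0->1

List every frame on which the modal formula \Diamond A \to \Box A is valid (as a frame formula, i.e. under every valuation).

G1, G2, G5

Frame correspondent (Sahlqvist): \forall x \forall y \forall z (Rxy \wedge Rxz \to y = z) — i.e. partial functionality.
G1: condition met.
G2: condition met.
G3: fails — m sees both m and p.
G4: fails — 0 sees both 0 and 2.
G5: condition met.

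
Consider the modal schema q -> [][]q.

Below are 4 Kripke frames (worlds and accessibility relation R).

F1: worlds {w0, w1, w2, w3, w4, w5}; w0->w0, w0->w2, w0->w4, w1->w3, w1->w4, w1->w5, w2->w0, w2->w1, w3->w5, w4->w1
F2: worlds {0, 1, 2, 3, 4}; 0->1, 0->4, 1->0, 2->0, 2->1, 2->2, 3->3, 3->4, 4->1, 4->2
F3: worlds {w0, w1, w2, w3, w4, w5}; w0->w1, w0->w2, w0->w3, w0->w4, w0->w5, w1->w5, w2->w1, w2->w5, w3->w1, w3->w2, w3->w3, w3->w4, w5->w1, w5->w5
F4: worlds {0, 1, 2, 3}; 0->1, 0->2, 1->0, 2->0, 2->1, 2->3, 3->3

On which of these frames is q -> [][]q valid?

The schema corresponds to a generalized confluence (Geach) condition: forall x forall z (x R^2 z -> exists w (x = w & z = w)).
F1: fails — w0R²w1 but w0 ≠ w1.
F2: fails — 0R²1 but 0 ≠ 1.
F3: fails — w0R²w1 but w0 ≠ w1.
F4: fails — 0R²1 but 0 ≠ 1.
Valid on no frame.

none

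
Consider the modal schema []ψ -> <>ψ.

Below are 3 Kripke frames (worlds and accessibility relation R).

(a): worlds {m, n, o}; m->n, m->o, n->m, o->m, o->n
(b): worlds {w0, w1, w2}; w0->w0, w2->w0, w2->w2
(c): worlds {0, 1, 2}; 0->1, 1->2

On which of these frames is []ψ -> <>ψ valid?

Frame correspondent (Sahlqvist): forall x exists y Rxy — i.e. seriality.
(a): condition met.
(b): fails — world w1 has no successor.
(c): fails — world 2 has no successor.

(a)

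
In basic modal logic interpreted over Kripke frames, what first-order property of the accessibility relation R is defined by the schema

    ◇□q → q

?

symmetry

This is frame-equivalent to q → □◇q (substitute ¬q for q and contrapose).
Suppose q→□◇q is valid. Take Rxy and set V(q)={x}. Then q at x, so □◇q at x, so ◇q at y, so some z with Ryz has q; z=x, i.e. Ryx.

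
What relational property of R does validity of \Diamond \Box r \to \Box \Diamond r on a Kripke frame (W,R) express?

convergence

Suppose ◇□r→□◇r is valid. Take Rxy, Rxz and set V(r)={w : Ryw}. Then □r at y so ◇□r at x, so □◇r at x, so ◇r at z, giving w with Rzw and Ryw.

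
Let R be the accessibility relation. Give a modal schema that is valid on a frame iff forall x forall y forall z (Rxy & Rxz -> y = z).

◇s → □s

The condition is partial functionality. The CD schema ◇s → □s defines it.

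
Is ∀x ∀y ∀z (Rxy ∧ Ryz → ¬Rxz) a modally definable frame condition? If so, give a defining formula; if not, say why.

Modal frame validity is preserved under surjective bounded morphisms.
The 7-cycle (worlds w0,w1,w2,w3,w4,w5,w6 with w0→w1→w2→w3→w4→w5→w6→w0) is intransitive. Mapping every world to a single reflexive point • is a surjective bounded morphism; the reflexive point is not intransitive (R••∧R•• but R••).
Hence intransitivity is not modally definable.

Not modally definable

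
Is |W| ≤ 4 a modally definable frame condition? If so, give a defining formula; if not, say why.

Not modally definable

If a class were modally definable it would be closed under disjoint unions (Goldblatt–Thomason).
Any modal formula valid on each of 5 disjoint one-world frames is valid on their disjoint union (validity is preserved under disjoint unions). Each one-world frame has |W|=1≤4, but the union has |W|=5.
So no modal formula (or set of formulas) defines exactly the |W|≤4 frames.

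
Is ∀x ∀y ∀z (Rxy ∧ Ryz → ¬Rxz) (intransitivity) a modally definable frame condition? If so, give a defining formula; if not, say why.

Modal frame validity is preserved under surjective bounded morphisms.
The 3-cycle (worlds a,b,c with a→b→c→a) is intransitive. Mapping every world to a single reflexive point • is a surjective bounded morphism; the reflexive point is not intransitive (R••∧R•• but R••).
So no modal formula (or set of formulas) defines exactly the intransitive frames.

No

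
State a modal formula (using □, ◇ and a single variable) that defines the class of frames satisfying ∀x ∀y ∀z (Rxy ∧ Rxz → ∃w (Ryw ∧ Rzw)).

This is convergence; the standard corresponding axiom is .2: ◇□r → □◇r.
Suppose ◇□r→□◇r is valid. Take Rxy, Rxz and set V(r)={w : Ryw}. Then □r at y so ◇□r at x, so □◇r at x, so ◇r at z, giving w with Rzw and Ryw.

◇□r → □◇r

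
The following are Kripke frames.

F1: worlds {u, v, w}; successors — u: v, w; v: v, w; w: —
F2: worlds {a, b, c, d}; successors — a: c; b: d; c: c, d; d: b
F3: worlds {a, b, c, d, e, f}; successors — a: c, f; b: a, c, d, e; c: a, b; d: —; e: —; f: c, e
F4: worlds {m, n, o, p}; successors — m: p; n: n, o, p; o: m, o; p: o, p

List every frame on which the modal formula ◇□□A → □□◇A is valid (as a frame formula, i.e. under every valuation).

This is the axiom for a generalized confluence (Geach) condition; its first-order frame correspondent is ∀x ∀y ∀z ((xRy ∧ xR²z) → ∃w (yR²w ∧ zRw)).
F1: fails — uRv, uR²w but no t with vR²t and wRt.
F2: fails — cRd, cR²d but no w with dR²w and dRw.
F3: fails — aRc, aR²e but no w with cR²w and eRw.
F4: condition met.
Valid on: F4.

F4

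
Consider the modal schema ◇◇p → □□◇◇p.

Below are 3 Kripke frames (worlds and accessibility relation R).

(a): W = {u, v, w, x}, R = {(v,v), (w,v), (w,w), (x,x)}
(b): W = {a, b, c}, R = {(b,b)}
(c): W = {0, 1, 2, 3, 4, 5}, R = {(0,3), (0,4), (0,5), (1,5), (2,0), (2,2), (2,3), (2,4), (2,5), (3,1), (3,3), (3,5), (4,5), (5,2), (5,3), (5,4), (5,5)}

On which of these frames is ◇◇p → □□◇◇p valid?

This is the axiom for a generalized confluence (Geach) condition; its first-order frame correspondent is ∀x ∀y ∀z ((xR²y ∧ xR²z) → ∃w (y = w ∧ zR²w)).
(a): fails — wR²w, wR²v but no t with w=t and vR²t.
(b): ✓.
(c): fails — 0R²1, 0R²1 but no w with 1=w and 1R²w.
Valid on: (b).

(b)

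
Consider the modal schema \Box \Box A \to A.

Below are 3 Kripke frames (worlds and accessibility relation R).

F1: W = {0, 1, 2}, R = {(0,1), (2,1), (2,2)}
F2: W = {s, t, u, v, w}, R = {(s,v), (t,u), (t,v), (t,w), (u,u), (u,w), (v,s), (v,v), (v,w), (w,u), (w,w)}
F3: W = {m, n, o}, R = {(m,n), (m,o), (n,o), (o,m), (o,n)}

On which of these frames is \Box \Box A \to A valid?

F3

The schema corresponds to a generalized confluence (Geach) condition: \forall x \exists w (x R^2 w \wedge x = w).
F1: fails — at 0 but no w with 0R²w and 0=w.
F2: fails — at t but no w* with tR²w* and t=w*.
F3: ✓.
Valid on: F3.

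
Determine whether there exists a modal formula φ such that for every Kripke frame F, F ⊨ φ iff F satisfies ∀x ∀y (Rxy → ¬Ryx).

If a class were modally definable it would be closed under surjective bounded morphisms (Goldblatt–Thomason).
The 3-cycle (worlds 0,1,2 with 0→1→2→0) is asymmetric. Mapping every world to a single reflexive point • is a surjective bounded morphism, and the reflexive point is not asymmetric (R•• but asymmetry requires ¬R••).
Hence asymmetry is not modally definable.

No — not modally definable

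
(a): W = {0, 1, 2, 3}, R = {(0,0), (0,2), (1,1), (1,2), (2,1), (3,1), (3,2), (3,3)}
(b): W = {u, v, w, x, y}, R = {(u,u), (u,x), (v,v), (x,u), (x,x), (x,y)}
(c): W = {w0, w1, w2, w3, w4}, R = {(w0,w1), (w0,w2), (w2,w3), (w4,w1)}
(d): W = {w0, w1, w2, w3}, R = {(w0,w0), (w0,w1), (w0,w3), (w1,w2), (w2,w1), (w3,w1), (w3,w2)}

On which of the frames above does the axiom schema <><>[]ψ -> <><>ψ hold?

The schema corresponds to a generalized confluence (Geach) condition: forall x forall y (x R^2 y -> exists w (yRw & x R^2 w)).
(a): condition met.
(b): fails — uR²y but no t with yRt and uR²t.
(c): fails — w0R²w3 but no w with w3Rw and w0R²w.
(d): fails — w1R²w1 but no w with w1Rw and w1R²w.
Valid on: (a).

(a)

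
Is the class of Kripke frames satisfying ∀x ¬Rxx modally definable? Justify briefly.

No — not modally definable

If a class were modally definable it would be closed under surjective bounded morphisms (Goldblatt–Thomason).
The 2-cycle (worlds 0,1 with 0→1→0) is irreflexive, and the map sending every world to a single reflexive point • is a surjective bounded morphism (forth: every edge maps to (•,•); back: every world has a successor). So any modal formula valid on the 2-cycle is also valid on the reflexive point, which is not irreflexive.
Hence irreflexivity is not modally definable.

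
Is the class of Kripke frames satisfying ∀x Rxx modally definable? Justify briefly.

Yes, by □r → r

This is a Sahlqvist condition; the T axiom □r → r defines it.
Suppose □r→r is valid. At any x set V(r)={w : Rxw}. Then □r holds at x, so r holds at x, i.e. Rxx.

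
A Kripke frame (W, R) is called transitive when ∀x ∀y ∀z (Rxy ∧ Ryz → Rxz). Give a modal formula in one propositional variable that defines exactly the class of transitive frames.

□r → □□r

A defining formula is □r → □□r (the 4 axiom).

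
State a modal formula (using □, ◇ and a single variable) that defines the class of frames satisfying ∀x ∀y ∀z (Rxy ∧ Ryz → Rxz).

A defining formula is □p → □□p (the 4 axiom).
Suppose □p→□□p is valid. Take Rxy, Ryz and set V(p)={w : Rxw}. Then □p at x, so □□p at x, so □p at y, so p at z, i.e. Rxz.

□p → □□p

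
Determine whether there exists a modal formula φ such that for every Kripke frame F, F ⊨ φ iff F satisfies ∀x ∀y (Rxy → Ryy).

Yes, by □(□q → q)

This is a Sahlqvist condition; the T□ axiom □(□q → q) defines it.
Suppose □(□q→q) is valid. Take Rxy and set V(q)={w : Ryw}. Then at y, □q holds; since □(□q→q) at x, □q→q at y, so q at y, i.e. Ryy.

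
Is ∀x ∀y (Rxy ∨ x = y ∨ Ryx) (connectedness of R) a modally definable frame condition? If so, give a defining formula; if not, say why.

Not modally definable

Modal frame validity is preserved under disjoint unions.
Take 4 disjoint single-world reflexive frames: each is trivially connected, but their disjoint union has 4 worlds with no edge between distinct components, so it is not connected.
So no modal formula (or set of formulas) defines exactly the connected frames.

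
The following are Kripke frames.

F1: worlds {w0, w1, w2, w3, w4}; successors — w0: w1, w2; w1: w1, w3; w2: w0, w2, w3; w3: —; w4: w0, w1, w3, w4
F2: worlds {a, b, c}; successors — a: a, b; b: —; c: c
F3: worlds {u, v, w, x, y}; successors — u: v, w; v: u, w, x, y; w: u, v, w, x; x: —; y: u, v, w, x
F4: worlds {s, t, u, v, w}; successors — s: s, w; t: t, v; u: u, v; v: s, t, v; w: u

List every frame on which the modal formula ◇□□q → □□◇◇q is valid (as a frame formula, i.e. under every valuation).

The schema corresponds to a generalized confluence (Geach) condition: ∀x ∀y ∀z ((xRy ∧ xR²z) → ∃w (yR²w ∧ zR²w)).
F1: fails — w0Rw1, w0R²w3 but no w with w1R²w and w3R²w.
F2: fails — aRa, aR²b but no w with aR²w and bR²w.
F3: fails — uRv, uR²x but no t with vR²t and xR²t.
F4: satisfies the condition.
Valid on: F4.

F4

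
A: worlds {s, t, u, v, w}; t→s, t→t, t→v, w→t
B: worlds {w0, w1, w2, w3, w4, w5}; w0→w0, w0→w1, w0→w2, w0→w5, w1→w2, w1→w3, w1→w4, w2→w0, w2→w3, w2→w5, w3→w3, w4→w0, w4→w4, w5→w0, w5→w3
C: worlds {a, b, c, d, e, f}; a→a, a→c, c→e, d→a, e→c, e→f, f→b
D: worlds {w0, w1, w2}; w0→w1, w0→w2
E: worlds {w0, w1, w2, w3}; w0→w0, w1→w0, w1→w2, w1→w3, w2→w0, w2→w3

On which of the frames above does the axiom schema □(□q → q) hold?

none

This is the axiom for shift-reflexivity; its first-order frame correspondent is ∀x ∀y (Rxy → Ryy).
A: fails — Rts but not Rss.
B: fails — Rw1w2 but not Rw2w2.
C: fails — Rec but not Rcc.
D: fails — Rw0w1 but not Rw1w1.
E: fails — Rw1w2 but not Rw2w2.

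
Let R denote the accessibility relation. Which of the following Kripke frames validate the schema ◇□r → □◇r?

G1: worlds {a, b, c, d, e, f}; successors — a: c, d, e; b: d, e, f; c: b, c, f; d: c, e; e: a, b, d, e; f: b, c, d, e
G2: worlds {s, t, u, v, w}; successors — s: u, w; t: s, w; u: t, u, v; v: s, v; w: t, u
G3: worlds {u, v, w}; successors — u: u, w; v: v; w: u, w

G1, G3

Frame correspondent (Sahlqvist): ∀x ∀y ∀z (Rxy ∧ Rxz → ∃w (Ryw ∧ Rzw)) — i.e. convergence.
G1: condition met.
G2: fails — Rut and Ruu but t and u have no common successor.
G3: condition met.
Valid on: G1, G3.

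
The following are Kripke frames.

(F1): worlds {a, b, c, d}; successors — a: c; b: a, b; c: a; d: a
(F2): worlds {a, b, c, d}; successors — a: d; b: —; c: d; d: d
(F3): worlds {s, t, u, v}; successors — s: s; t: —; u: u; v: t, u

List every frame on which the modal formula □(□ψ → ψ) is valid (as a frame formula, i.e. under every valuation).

Frame correspondent (Sahlqvist): ∀x ∀y (Rxy → Ryy) — i.e. shift-reflexivity.
(F1): fails — Rba but not Raa.
(F2): ✓.
(F3): fails — Rvt but not Rtt.
Valid on: (F2).

(F2)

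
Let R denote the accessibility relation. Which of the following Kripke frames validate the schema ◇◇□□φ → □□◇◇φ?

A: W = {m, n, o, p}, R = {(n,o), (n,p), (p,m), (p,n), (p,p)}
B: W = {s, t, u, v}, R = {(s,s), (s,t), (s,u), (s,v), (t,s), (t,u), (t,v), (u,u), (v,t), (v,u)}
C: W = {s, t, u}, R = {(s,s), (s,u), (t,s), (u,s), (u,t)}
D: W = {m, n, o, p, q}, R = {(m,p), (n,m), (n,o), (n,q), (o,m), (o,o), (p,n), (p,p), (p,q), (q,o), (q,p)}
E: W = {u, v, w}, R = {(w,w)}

B, C, D, E

Frame correspondent (Sahlqvist): ∀x ∀y ∀z ((xR²y ∧ xR²z) → ∃w (yR²w ∧ zR²w)) — i.e. a generalized confluence (Geach) condition.
A: fails — nR²m, nR²m but no w with mR²w and mR²w.
B: holds.
C: holds.
D: holds.
E: holds.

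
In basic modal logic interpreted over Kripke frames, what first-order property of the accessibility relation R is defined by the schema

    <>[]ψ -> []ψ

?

the Euclidean property

This is frame-equivalent to ◇ψ → □◇ψ (substitute ¬ψ for ψ and contrapose).
Suppose ◇ψ→□◇ψ is valid. Take Rxy, Rxz and set V(ψ)={y}. Then ◇ψ at x, so □◇ψ at x, so ◇ψ at z, so some w with Rzw has ψ; w=y, i.e. Rzy. By symmetry of the argument, Ryz.
Conversely, any frame satisfying forall x forall y forall z (Rxy & Rxz -> Ryz) validates the schema.
So the correspondent is the Euclidean property.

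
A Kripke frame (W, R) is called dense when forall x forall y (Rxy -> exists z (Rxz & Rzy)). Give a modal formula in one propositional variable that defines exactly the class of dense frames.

This is density; the standard corresponding axiom is C4: □□p → □p.
Suppose □□p→□p is valid. Take Rxy and set V(p)={w : xR²w}. Then □□p at x, so □p at x, so p at y, i.e. ∃z(Rxz∧Rzy).

□□p → □p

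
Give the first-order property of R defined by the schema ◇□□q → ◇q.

This is a Sahlqvist (Geach-type) schema ◇^1□^2q → □^0◇^1q.
First-order correspondent: ∀x ∀y (xRy → ∃w (yR²w ∧ xRw)).

∀x ∀y (xRy → ∃w (yR²w ∧ xRw))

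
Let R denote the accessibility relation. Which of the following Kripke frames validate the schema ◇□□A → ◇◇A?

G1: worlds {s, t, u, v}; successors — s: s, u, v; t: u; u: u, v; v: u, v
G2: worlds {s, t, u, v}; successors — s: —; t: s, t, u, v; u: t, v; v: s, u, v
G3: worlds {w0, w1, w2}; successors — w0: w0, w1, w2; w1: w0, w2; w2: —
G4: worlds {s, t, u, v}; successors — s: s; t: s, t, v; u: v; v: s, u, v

Frame correspondent (Sahlqvist): ∀x ∀y (xRy → ∃w (yR²w ∧ xR²w)) — i.e. a generalized confluence (Geach) condition.
G1: satisfies the condition.
G2: fails — tRs but no w with sR²w and tR²w.
G3: fails — w0Rw2 but no w with w2R²w and w0R²w.
G4: satisfies the condition.

G1, G4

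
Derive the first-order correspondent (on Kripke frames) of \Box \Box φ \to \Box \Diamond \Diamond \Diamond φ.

\forall x \forall z (xRz \to \exists w (x R^2 w \wedge z R^3 w))

This is a Sahlqvist (Geach-type) schema ◇^0□^2φ → □^1◇^3φ.
First-order correspondent: \forall x \forall z (xRz \to \exists w (x R^2 w \wedge z R^3 w)).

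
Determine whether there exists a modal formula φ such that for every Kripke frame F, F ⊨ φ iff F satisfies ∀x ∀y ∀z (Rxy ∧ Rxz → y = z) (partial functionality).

The condition is partial functionality. A defining modal formula is ◇r → □r.
Suppose ◇r→□r is valid. Take Rxy, Rxz and set V(r)={y}. Then ◇r at x, so □r at x, so r at z, i.e. z=y.

Yes — defined by ◇r → □r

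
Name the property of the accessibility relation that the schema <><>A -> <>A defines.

transitivity: forall x forall y forall z (Rxy & Ryz -> Rxz)

Replacing A by ¬A and contraposing gives the equivalent schema □A → □□A.
Suppose □A→□□A is valid. Take Rxy, Ryz and set V(A)={w : Rxw}. Then □A at x, so □□A at x, so □A at y, so A at z, i.e. Rxz.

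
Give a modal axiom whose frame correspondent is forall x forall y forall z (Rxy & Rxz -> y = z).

The condition is partial functionality. The CD schema ◇q → □q defines it.
Suppose ◇q→□q is valid. Take Rxy, Rxz and set V(q)={y}. Then ◇q at x, so □q at x, so q at z, i.e. z=y.

◇q → □q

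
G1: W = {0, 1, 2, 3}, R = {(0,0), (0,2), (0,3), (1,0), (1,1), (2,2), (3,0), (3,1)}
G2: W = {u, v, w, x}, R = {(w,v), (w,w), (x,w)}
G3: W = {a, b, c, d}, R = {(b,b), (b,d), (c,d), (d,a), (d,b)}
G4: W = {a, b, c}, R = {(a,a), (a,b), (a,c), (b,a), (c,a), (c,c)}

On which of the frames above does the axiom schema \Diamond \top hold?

The schema corresponds to seriality: \forall x \exists y Rxy.
G1: ✓.
G2: fails — world u has no successor.
G3: fails — world a has no successor.
G4: ✓.

G1, G4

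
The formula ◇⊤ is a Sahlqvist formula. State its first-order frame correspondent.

Seriality

◇⊤ holds at w iff w has a successor, so frame-validity of ◇⊤ is exactly seriality. Equivalently via □p → ◇p:
Suppose □p→◇p is valid. At any x set V(p)=W. Then □p at x, so ◇p at x, so x has a successor.
Conversely, on a frame with seriality the schema holds at every world under every valuation.
Frame condition: ∀x ∃y Rxy.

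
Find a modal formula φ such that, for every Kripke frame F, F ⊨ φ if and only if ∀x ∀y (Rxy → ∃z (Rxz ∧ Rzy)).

This is density; the standard corresponding axiom is C4: □□p → □p.
Suppose □□p→□p is valid. Take Rxy and set V(p)={w : xR²w}. Then □□p at x, so □p at x, so p at y, i.e. ∃z(Rxz∧Rzy).

□□p → □p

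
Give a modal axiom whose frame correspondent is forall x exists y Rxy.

This is seriality; the standard corresponding axiom is D: □p → ◇p.
Suppose □p→◇p is valid. At any x set V(p)=W. Then □p at x, so ◇p at x, so x has a successor.

□p → ◇p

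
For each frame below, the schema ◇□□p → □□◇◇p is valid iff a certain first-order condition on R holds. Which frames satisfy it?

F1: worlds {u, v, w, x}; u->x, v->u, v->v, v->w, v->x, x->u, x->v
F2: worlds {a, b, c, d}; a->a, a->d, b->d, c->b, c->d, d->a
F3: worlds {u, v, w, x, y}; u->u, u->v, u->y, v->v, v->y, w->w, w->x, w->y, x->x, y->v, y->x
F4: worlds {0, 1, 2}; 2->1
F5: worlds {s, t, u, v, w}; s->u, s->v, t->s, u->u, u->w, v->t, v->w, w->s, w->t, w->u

F2, F3, F4, F5

The schema corresponds to a generalized confluence (Geach) condition: ∀x ∀y ∀z ((xRy ∧ xR²z) → ∃w (yR²w ∧ zR²w)).
F1: fails — vRu, vR²w but no t with uR²t and wR²t.
F2: condition met.
F3: condition met.
F4: condition met.
F5: condition met.
Valid on: F2, F3, F4, F5.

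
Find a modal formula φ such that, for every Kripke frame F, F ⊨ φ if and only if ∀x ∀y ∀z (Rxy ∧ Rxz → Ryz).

This is the Euclidean property; the standard corresponding axiom is 5: ◇ψ → □◇ψ.
Suppose ◇ψ→□◇ψ is valid. Take Rxy, Rxz and set V(ψ)={y}. Then ◇ψ at x, so □◇ψ at x, so ◇ψ at z, so some w with Rzw has ψ; w=y, i.e. Rzy. By symmetry of the argument, Ryz.

◇ψ → □◇ψ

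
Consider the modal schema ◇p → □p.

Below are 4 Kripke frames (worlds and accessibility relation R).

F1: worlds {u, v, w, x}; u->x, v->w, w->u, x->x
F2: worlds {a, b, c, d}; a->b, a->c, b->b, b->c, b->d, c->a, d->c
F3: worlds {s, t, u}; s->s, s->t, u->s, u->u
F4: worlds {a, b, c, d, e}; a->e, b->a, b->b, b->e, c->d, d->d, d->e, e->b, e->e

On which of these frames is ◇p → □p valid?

F1

This is the axiom for partial functionality; its first-order frame correspondent is ∀x ∀y ∀z (Rxy ∧ Rxz → y = z).
F1: satisfies the condition.
F2: fails — a sees both b and c.
F3: fails — s sees both s and t.
F4: fails — b sees both a and b.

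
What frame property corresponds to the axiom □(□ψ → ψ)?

Suppose □(□ψ→ψ) is valid. Take Rxy and set V(ψ)={w : Ryw}. Then at y, □ψ holds; since □(□ψ→ψ) at x, □ψ→ψ at y, so ψ at y, i.e. Ryy.

shift-reflexivity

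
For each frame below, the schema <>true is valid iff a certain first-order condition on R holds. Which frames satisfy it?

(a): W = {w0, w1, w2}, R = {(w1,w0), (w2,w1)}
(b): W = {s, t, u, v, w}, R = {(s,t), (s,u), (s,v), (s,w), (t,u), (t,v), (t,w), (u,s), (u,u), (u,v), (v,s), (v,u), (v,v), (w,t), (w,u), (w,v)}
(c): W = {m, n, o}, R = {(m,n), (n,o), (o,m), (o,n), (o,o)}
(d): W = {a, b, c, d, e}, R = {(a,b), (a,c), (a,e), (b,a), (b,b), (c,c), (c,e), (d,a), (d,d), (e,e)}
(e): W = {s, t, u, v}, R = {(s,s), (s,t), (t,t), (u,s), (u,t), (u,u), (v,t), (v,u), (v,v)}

(b), (c), (d), (e)

Frame correspondent (Sahlqvist): forall x exists y Rxy — i.e. seriality.
(a): fails — world w0 has no successor.
(b): holds.
(c): holds.
(d): holds.
(e): holds.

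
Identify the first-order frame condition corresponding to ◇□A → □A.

Equivalently (dual form): ◇A → □◇A.
Suppose ◇A→□◇A is valid. Take Rxy, Rxz and set V(A)={y}. Then ◇A at x, so □◇A at x, so ◇A at z, so some w with Rzw has A; w=y, i.e. Rzy. By symmetry of the argument, Ryz.

The Euclidean property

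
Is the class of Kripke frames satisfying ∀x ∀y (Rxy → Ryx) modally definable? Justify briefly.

Definable; r → □◇r defines it

Yes: it is symmetry, defined by the B schema r → □◇r.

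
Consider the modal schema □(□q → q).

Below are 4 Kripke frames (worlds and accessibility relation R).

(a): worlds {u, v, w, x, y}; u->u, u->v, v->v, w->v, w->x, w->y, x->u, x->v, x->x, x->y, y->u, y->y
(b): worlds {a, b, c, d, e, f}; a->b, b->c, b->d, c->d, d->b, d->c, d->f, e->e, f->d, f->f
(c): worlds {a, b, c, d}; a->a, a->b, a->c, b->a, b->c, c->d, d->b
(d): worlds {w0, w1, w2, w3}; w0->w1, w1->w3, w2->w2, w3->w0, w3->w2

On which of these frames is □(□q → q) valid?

(a)

The schema corresponds to shift-reflexivity: ∀x ∀y (Rxy → Ryy).
(a): ✓.
(b): fails — Rbc but not Rcc.
(c): fails — Rbc but not Rcc.
(d): fails — Rw3w0 but not Rw0w0.
Valid on: (a).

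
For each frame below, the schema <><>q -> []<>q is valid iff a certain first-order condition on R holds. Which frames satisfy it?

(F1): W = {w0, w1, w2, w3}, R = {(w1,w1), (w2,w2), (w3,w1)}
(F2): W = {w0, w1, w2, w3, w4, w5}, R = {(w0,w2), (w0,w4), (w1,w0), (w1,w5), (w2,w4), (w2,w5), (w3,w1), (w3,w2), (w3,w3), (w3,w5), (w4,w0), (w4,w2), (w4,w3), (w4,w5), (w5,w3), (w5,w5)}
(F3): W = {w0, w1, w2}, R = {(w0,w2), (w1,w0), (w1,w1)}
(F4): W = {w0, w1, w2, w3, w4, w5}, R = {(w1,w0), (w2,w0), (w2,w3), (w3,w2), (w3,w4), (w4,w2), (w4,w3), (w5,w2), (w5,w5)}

(F1)

Frame correspondent (Sahlqvist): forall x forall y forall z ((x R^2 y & xRz) -> exists w (y = w & zRw)) — i.e. a generalized confluence (Geach) condition.
(F1): condition met.
(F2): fails — w0R²w0, w0Rw2 but no w with w0=w and w2Rw.
(F3): fails — w1R²w0, w1Rw0 but no w with w0=w and w0Rw.
(F4): fails — w2R²w2, w2Rw0 but no w with w2=w and w0Rw.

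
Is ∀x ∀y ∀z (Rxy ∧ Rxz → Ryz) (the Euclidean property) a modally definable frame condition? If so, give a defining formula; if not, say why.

This is a Sahlqvist condition; the 5 axiom ◇q → □◇q defines it.
Suppose ◇q→□◇q is valid. Take Rxy, Rxz and set V(q)={y}. Then ◇q at x, so □◇q at x, so ◇q at z, so some w with Rzw has q; w=y, i.e. Rzy. By symmetry of the argument, Ryz.

Yes — defined by ◇q → □◇q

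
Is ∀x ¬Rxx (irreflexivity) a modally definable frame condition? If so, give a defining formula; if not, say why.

Any modally definable frame class is closed under surjective bounded morphisms.
The 3-cycle (worlds a,b,c with a→b→c→a) is irreflexive, and the map sending every world to a single reflexive point • is a surjective bounded morphism (forth: every edge maps to (•,•); back: every world has a successor). So any modal formula valid on the 3-cycle is also valid on the reflexive point, which is not irreflexive.
So no modal formula (or set of formulas) defines exactly the irreflexive frames.

Not modally definable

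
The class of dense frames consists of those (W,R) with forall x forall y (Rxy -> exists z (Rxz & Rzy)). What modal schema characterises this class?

□□r → □r

A defining formula is □□r → □r (the C4 axiom).
Suppose □□r→□r is valid. Take Rxy and set V(r)={w : xR²w}. Then □□r at x, so □r at x, so r at y, i.e. ∃z(Rxz∧Rzy).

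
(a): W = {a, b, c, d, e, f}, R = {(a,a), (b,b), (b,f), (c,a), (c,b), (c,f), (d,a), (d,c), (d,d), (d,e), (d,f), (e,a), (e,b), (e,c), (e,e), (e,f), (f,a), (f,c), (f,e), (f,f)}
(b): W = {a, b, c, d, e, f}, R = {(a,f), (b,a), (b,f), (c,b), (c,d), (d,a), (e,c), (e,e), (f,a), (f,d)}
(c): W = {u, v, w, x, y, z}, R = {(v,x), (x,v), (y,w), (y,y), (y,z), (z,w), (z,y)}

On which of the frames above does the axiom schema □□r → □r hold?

Frame correspondent (Sahlqvist): ∀x ∀y (Rxy → ∃z (Rxz ∧ Rzy)) — i.e. density.
(a): holds.
(b): fails — Rcd but no z with Rcz and Rzd.
(c): fails — Rvx but no t with Rvt and Rtx.

(a)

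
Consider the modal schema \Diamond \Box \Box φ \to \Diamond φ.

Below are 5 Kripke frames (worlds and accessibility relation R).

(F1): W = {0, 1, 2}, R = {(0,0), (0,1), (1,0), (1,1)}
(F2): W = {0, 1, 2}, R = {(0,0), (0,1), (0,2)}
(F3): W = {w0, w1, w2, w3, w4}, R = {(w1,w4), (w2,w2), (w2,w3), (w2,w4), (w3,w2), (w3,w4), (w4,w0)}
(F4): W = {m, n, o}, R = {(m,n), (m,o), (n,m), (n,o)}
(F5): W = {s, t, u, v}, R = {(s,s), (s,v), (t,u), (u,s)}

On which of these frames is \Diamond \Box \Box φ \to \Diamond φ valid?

This is the axiom for a generalized confluence (Geach) condition; its first-order frame correspondent is \forall x \forall y (xRy \to \exists w (y R^2 w \wedge xRw)).
(F1): condition met.
(F2): fails — 0R1 but no w with 1R²w and 0Rw.
(F3): fails — w1Rw4 but no w with w4R²w and w1Rw.
(F4): fails — mRo but no w with oR²w and mRw.
(F5): fails — sRv but no w with vR²w and sRw.

(F1)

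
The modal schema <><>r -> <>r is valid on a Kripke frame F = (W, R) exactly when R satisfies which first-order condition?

This schema is equivalent to the 4 axiom □r → □□r.
Its frame correspondent is transitivity — forall x forall y forall z (Rxy & Ryz -> Rxz).

transitivity: forall x forall y forall z (Rxy & Ryz -> Rxz)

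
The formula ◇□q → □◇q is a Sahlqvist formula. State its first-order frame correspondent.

Convergence

Suppose ◇□q→□◇q is valid. Take Rxy, Rxz and set V(q)={w : Ryw}. Then □q at y so ◇□q at x, so □◇q at x, so ◇q at z, giving w with Rzw and Ryw.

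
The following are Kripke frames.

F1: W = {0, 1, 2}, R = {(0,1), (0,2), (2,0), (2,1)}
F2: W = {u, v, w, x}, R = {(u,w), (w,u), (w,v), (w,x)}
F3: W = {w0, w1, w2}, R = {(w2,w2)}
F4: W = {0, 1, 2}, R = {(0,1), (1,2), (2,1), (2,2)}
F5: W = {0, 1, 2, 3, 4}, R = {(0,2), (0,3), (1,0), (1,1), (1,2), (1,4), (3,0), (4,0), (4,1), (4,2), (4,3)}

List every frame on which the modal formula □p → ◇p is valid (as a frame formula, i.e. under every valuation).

Frame correspondent (Sahlqvist): ∀x ∃y Rxy — i.e. seriality.
F1: fails — world 1 has no successor.
F2: fails — world v has no successor.
F3: fails — world w0 has no successor.
F4: satisfies the condition.
F5: fails — world 2 has no successor.
Valid on: F4.

F4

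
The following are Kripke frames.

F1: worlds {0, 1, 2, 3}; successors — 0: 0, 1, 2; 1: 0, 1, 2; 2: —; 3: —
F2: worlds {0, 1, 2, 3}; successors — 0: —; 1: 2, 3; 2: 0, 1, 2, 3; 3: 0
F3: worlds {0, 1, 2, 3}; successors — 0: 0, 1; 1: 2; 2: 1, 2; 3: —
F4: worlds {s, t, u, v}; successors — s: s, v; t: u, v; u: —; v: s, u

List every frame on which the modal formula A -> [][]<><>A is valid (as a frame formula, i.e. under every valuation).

The schema corresponds to a generalized confluence (Geach) condition: forall x forall z (x R^2 z -> exists w (x = w & z R^2 w)).
F1: fails — 0R²2 but no w with 0=w and 2R²w.
F2: fails — 1R²0 but no w with 1=w and 0R²w.
F3: fails — 0R²1 but no w with 0=w and 1R²w.
F4: fails — sR²u but no w with s=w and uR²w.
Valid on no frame.

none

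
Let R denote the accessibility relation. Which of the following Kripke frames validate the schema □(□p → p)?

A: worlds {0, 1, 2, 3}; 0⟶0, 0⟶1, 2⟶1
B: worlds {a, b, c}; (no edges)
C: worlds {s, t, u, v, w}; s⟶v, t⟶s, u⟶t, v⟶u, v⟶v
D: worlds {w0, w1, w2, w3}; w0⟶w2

B

Frame correspondent (Sahlqvist): ∀x ∀y (Rxy → Ryy) — i.e. shift-reflexivity.
A: fails — R01 but not R11.
B: condition met.
C: fails — Rut but not Rtt.
D: fails — Rw0w2 but not Rw2w2.
Valid on: B.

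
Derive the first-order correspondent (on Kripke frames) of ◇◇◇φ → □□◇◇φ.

This is a Sahlqvist (Geach-type) schema ◇^3□^0φ → □^2◇^2φ.
First-order correspondent: ∀x ∀y ∀z ((xR³y ∧ xR²z) → ∃w (y = w ∧ zR²w)).

∀x ∀y ∀z ((xR³y ∧ xR²z) → ∃w (y = w ∧ zR²w))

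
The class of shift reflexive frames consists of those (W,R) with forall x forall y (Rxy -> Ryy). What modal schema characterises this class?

A defining formula is □(□p → p) (the T□ axiom).
Suppose □(□p→p) is valid. Take Rxy and set V(p)={w : Ryw}. Then at y, □p holds; since □(□p→p) at x, □p→p at y, so p at y, i.e. Ryy.

□(□p → p)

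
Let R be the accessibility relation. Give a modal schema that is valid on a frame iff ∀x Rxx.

□ψ → ψ

This is reflexivity; the standard corresponding axiom is T: □ψ → ψ.
Suppose □ψ→ψ is valid. At any x set V(ψ)={w : Rxw}. Then □ψ holds at x, so ψ holds at x, i.e. Rxx.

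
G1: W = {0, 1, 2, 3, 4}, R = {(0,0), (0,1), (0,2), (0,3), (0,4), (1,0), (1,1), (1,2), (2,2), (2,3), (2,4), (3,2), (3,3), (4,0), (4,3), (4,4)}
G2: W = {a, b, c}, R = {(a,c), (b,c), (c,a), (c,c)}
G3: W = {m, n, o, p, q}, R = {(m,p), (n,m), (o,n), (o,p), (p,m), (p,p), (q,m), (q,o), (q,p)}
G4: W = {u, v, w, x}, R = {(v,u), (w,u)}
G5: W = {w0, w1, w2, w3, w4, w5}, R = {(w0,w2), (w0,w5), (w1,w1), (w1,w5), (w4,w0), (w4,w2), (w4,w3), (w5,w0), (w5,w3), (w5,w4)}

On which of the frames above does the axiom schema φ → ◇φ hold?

Frame correspondent (Sahlqvist): ∀x Rxx — i.e. reflexivity.
G1: holds.
G2: fails — world a does not see itself.
G3: fails — world m does not see itself.
G4: fails — world u does not see itself.
G5: fails — world w0 does not see itself.
Valid on: G1.

G1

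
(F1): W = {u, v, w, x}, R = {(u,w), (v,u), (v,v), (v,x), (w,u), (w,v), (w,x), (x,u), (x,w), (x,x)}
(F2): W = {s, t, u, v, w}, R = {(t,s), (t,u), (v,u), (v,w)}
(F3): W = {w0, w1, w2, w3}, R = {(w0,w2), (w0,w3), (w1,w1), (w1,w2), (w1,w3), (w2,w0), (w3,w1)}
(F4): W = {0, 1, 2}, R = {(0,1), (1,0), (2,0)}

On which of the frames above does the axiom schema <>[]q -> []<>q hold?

(F4)

Frame correspondent (Sahlqvist): forall x forall y forall z (Rxy & Rxz -> exists w (Ryw & Rzw)) — i.e. convergence.
(F1): fails — Rvv and Rvu but v and u have no common successor.
(F2): fails — Rtu and Rtu but u and u have no common successor.
(F3): fails — Rw0w2 and Rw0w3 but w2 and w3 have no common successor.
(F4): condition met.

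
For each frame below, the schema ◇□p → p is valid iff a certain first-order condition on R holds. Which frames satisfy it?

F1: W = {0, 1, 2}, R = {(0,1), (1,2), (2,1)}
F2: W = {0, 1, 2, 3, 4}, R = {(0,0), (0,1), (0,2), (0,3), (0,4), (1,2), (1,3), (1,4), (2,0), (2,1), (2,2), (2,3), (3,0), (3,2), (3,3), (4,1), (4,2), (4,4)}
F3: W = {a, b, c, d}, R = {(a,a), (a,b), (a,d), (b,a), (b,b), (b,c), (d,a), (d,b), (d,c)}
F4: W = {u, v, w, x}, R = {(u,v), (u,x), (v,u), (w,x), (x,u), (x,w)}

F4

This is the axiom for symmetry; its first-order frame correspondent is ∀x ∀y (Rxy → Ryx).
F1: fails — R01 but not R10.
F2: fails — R01 but not R10.
F3: fails — Rbc but not Rcb.
F4: satisfies the condition.
Valid on: F4.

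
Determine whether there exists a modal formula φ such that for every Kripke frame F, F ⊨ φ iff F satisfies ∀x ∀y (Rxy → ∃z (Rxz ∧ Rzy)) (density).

This is a Sahlqvist condition; the C4 axiom □□r → □r defines it.

Yes — defined by □□r → □r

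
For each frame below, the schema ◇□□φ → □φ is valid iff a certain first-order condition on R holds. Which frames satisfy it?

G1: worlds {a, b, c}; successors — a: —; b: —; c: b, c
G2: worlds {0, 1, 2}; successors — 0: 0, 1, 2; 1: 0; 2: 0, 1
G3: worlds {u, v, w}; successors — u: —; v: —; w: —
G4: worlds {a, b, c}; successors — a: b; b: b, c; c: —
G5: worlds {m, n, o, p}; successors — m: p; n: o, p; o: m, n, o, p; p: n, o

This is the axiom for a generalized confluence (Geach) condition; its first-order frame correspondent is ∀x ∀y ∀z ((xRy ∧ xRz) → ∃w (yR²w ∧ z = w)).
G1: fails — cRb, cRb but no w with bR²w and b=w.
G2: satisfies the condition.
G3: satisfies the condition.
G4: fails — bRc, bRb but no w with cR²w and b=w.
G5: fails — oRm, oRm but no w with mR²w and m=w.

G2, G3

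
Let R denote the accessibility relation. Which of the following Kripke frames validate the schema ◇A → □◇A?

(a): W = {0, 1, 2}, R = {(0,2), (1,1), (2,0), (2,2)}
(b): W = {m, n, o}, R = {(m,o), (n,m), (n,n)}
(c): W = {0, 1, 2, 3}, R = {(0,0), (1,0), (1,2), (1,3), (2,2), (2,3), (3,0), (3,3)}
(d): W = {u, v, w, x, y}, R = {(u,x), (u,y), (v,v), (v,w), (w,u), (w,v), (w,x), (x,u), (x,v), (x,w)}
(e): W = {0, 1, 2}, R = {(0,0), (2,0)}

(e)

Frame correspondent (Sahlqvist): ∀x ∀y ∀z (Rxy ∧ Rxz → Ryz) — i.e. the Euclidean property.
(a): fails — R20 and R20 but not R00.
(b): fails — Rmo and Rmo but not Roo.
(c): fails — R10 and R12 but not R02.
(d): fails — Rux and Rux but not Rxx.
(e): condition met.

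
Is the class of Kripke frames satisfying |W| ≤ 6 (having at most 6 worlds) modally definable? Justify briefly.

Modal frame validity is preserved under disjoint unions.
Any modal formula valid on each of 7 disjoint one-world frames is valid on their disjoint union (validity is preserved under disjoint unions). Each one-world frame has |W|=1≤6, but the union has |W|=7.
Hence having at most 6 worlds is not modally definable.

Not modally definable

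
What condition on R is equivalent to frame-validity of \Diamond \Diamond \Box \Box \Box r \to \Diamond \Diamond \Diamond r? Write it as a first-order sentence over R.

\forall x \forall y (x R^2 y \to \exists w (y R^3 w \wedge x R^3 w))

This is a Sahlqvist (Geach-type) schema ◇^2□^3r → □^0◇^3r.
First-order correspondent: \forall x \forall y (x R^2 y \to \exists w (y R^3 w \wedge x R^3 w)).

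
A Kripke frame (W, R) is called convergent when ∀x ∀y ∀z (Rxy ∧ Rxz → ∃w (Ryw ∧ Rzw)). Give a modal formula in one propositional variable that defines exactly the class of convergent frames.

The condition is convergence. The .2 schema ◇□s → □◇s defines it.

◇□s → □◇s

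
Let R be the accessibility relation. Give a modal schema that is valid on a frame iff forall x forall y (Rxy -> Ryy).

□(□q → q)

A defining formula is □(□q → q) (the T□ axiom).
Suppose □(□q→q) is valid. Take Rxy and set V(q)={w : Ryw}. Then at y, □q holds; since □(□q→q) at x, □q→q at y, so q at y, i.e. Ryy.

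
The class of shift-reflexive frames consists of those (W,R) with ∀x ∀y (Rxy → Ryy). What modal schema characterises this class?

□(□r → r)

This is shift-reflexivity; the standard corresponding axiom is T□: □(□r → r).
Suppose □(□r→r) is valid. Take Rxy and set V(r)={w : Ryw}. Then at y, □r holds; since □(□r→r) at x, □r→r at y, so r at y, i.e. Ryy.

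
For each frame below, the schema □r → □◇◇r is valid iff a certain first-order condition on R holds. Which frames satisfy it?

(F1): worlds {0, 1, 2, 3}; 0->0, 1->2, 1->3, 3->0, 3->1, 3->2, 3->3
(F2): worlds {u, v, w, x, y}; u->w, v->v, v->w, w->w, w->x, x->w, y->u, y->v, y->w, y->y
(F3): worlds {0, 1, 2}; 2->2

(F2), (F3)

The schema corresponds to a generalized confluence (Geach) condition: ∀x ∀z (xRz → ∃w (xRw ∧ zR²w)).
(F1): fails — 1R2 but no w with 1Rw and 2R²w.
(F2): condition met.
(F3): condition met.
Valid on: (F2), (F3).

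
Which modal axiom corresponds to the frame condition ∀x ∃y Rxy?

□p → ◇p

The condition is seriality. The D schema □p → ◇p defines it.
Suppose □p→◇p is valid. At any x set V(p)=W. Then □p at x, so ◇p at x, so x has a successor.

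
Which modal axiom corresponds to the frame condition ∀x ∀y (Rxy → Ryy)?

This is shift-reflexivity; the standard corresponding axiom is T□: □(□q → q).
Suppose □(□q→q) is valid. Take Rxy and set V(q)={w : Ryw}. Then at y, □q holds; since □(□q→q) at x, □q→q at y, so q at y, i.e. Ryy.

□(□q → q)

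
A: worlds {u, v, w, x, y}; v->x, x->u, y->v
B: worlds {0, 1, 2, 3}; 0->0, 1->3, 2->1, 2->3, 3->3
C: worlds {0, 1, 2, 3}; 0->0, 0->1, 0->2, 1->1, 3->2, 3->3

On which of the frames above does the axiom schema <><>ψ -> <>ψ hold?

B, C

The schema corresponds to transitivity: forall x forall y forall z (Rxy & Ryz -> Rxz).
A: fails — Rvx and Rxu but not Rvu.
B: condition met.
C: condition met.
Valid on: B, C.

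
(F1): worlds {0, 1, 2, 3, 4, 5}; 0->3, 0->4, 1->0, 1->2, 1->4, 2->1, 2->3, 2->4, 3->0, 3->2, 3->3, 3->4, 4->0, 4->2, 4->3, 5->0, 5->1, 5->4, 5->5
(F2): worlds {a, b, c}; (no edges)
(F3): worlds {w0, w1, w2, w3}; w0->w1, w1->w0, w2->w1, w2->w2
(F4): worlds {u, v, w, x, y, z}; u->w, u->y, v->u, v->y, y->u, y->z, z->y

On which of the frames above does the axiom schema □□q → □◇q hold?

(F1), (F2), (F3)

This is the axiom for a generalized confluence (Geach) condition; its first-order frame correspondent is ∀x ∀z (xRz → ∃w (xR²w ∧ zRw)).
(F1): ✓.
(F2): ✓.
(F3): ✓.
(F4): fails — uRw but no t with uR²t and wRt.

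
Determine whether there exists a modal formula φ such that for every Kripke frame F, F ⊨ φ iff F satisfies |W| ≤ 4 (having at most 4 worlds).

No — not modally definable

If a class were modally definable it would be closed under disjoint unions (Goldblatt–Thomason).
Any modal formula valid on each of 5 disjoint one-world frames is valid on their disjoint union (validity is preserved under disjoint unions). Each one-world frame has |W|=1≤4, but the union has |W|=5.
Hence having at most 4 worlds is not modally definable.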